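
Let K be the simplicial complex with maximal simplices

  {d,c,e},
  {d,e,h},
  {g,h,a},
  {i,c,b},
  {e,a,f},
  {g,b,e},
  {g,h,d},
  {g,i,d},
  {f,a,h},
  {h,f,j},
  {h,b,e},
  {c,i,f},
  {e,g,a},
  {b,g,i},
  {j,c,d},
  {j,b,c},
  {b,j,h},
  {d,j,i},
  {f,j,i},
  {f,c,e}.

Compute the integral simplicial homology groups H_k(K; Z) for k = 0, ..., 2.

Order the vertices as a < b < c < d < e < f < g < h < i < j. Listing each simplex with vertices in this order, K has dimension 2 with simplices:

  0-simplices (10): a, b, c, d, e, f, g, h, i, j
  1-simplices (30): ae, af, ag, ah, bc, be, bg, bh, bi, bj, cd, ce, cf, ci, cj, de, dg, dh, di, dj, ef, eg, eh, fh, fi, fj, gh, gi, hj, ij
  2-simplices (20): aef, aeg, afh, agh, bci, bcj, beg, beh, bgi, bhj, cde, cdj, cef, cfi, deh, dgh, dgi, dij, fhj, fij

Hence C_0 ≅ Z^10, C_1 ≅ Z^30, C_2 ≅ Z^20.

The boundary map ∂_1: C_1 → C_0 maps an edge to its endpoints' difference, ∂[p,q] = q − p.
The 10×30 boundary matrix has rank 9 and Smith normal form diag(1,1,1,1,1,1,1,1,1).

The boundary map ∂_2: C_2 → C_1 acts by ∂[p,q,r] = [q,r] − [p,r] + [p,q]. For instance
  ∂deh = eh − dh + de,
  ∂beh = eh − bh + be.
The resulting 30×20 matrix has rank 20, and its Smith normal form has invariant factors (1,1,1,1,1,1,1,1,1,1,1,1,1,1,1,1,1,1,1,2).

From H_k ≅ ker(∂_k) / im(∂_{k+1}) we obtain:

  H_0: rank C_0 − rank ∂_1 = 10 − 9 = 1, and the invariant factors of ∂_1 are all 1, so H_0 ≅ Z.
  H_1: rank ker ∂_1 − rank ∂_2 = (30 − 9) − 20 = 1, and ∂_2 has invariant factor 2 > 1, so H_1 ≅ Z ⊕ Z/2Z.
  H_2: rank ker ∂_2 − rank ∂_3 = (20 − 20) − 0 = 0, and there is no ∂_3, so H_2 ≅ 0.

(K is a triangulation of the Klein bottle.)

H_0 ≅ Z,  H_1 ≅ Z ⊕ Z/2Z,  H_2 = 0.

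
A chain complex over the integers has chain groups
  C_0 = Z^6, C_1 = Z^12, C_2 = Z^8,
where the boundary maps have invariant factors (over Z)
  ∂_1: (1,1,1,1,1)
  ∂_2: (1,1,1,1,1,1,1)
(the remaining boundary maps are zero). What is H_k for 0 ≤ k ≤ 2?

H_0 = Z,  H_1 = 0,  H_2 = Z.

H_0: b_0 = 6 − 0 − 5 = 1; torsion from ∂_1 factors > 1: none. So H_0 = Z.
H_1: b_1 = 12 − 5 − 7 = 0; torsion from ∂_2 factors > 1: none. So H_1 = 0.
H_2: b_2 = 8 − 7 − 0 = 1; torsion from ∂_3 factors > 1: none. So H_2 = Z.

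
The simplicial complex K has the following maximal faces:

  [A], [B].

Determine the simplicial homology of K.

Order the vertices as A < B. Listing each simplex with vertices in this order, K has dimension 0 with simplices:

  0-simplices (2): A, B

giving chain groups C_0 ≅ Z^2.

Reading off H_k = ker ∂_k / im ∂_{k+1}:

  H_0: rank C_0 − rank ∂_1 = 2 − 0 = 2, and there is no ∂_1, so H_0 = Z^2.

(K is a triangulation of a set of 2 points.)

H_0 = Z^2.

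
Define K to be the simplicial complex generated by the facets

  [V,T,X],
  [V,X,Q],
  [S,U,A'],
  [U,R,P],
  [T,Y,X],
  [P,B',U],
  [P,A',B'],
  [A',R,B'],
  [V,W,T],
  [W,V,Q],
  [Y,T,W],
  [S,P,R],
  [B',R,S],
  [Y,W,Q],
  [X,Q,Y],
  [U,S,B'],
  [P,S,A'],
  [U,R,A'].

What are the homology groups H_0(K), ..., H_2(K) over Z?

H_0 ≅ Z^2,  H_1 ≅ Z/2,  H_2 ≅ Z.

K has 12 vertices, 27 edges, 18 triangles.
rank ∂_0 = 0, rank ∂_1 = 10 ⇒ b_0 = 12 − 0 − 10 = 2; all invariant factors of ∂_1 are 1 so no torsion. So H_0 ≅ Z^2.
rank ∂_1 = 10, rank ∂_2 = 17 ⇒ b_1 = 27 − 10 − 17 = 0; ∂_2 has invariant factor(s) [2] giving torsion. So H_1 ≅ Z/2.
rank ∂_2 = 17, rank ∂_3 = 0 ⇒ b_2 = 18 − 17 − 0 = 1. So H_2 ≅ Z.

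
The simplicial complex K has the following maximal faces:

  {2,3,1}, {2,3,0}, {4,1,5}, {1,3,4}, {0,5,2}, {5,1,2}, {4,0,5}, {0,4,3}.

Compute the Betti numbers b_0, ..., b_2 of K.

b_0 = 1, b_1 = 0, b_2 = 1.

Fix the vertex order 0 < 1 < 2 < 3 < 4 < 5 and write every simplex with vertices in increasing order. Then dim K = 2 and the simplices of K are:

  0-simplices (6): [0], [1], [2], [3], [4], [5]
  1-simplices (12): [0,2], [0,3], [0,4], [0,5], [1,2], [1,3], [1,4], [1,5], [2,3], [2,5], [3,4], [4,5]
  2-simplices (8): [0,2,3], [0,2,5], [0,3,4], [0,4,5], [1,2,3], [1,2,5], [1,3,4], [1,4,5]

Hence C_0 ≅ Z^6, C_1 ≅ Z^12, C_2 ≅ Z^8.

Boundary ∂_1: C_1 → C_0 maps an edge to its endpoints' difference, ∂[p,q] = q − p. For instance
  ∂[1,3] = [3] − [1].
As a 6×12 matrix over Z this has rank 5, with invariant factors (1,1,1,1,1).

Boundary ∂_2: C_2 → C_1 maps a triangle to the signed sum of its edges. For instance
  ∂[0,4,5] = [4,5] − [0,5] + [0,4],
  ∂[1,3,4] = [3,4] − [1,4] + [1,3].
This gives a 12×8 integer matrix of rank 7; reducing to Smith normal form yields diagonal entries (1,1,1,1,1,1,1).

Reading off H_k = ker ∂_k / im ∂_{k+1}:

  H_0: rank C_0 − rank ∂_1 = 6 − 5 = 1, and the invariant factors of ∂_1 are all 1, so H_0 ≅ Z.
  H_1: rank ker ∂_1 − rank ∂_2 = (12 − 5) − 7 = 0, and the invariant factors of ∂_2 are all 1, so H_1 ≅ 0.
  H_2: rank ker ∂_2 − rank ∂_3 = (8 − 7) − 0 = 1, and there is no ∂_3, so H_2 ≅ Z.

Hence the Betti numbers are b_0 = 1, b_1 = 0, b_2 = 1.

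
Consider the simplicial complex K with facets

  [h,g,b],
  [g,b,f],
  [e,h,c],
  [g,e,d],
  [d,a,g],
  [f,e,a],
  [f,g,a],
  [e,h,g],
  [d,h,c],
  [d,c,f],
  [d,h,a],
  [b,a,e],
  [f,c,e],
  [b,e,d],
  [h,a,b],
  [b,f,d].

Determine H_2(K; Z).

We work with the vertex ordering a < b < c < d < e < f < g < h. The simplices of K, each written with vertices in increasing order, are:

  0-simplices (8): a, b, c, d, e, f, g, h
  1-simplices (24): ab, ad, ae, af, ag, ah, bd, be, bf, bg, bh, cd, ce, cf, ch, de, df, dg, dh, ef, eg, eh, fg, gh
  2-simplices (16): abe, abh, adg, adh, aef, afg, bde, bdf, bfg, bgh, cdf, cdh, cef, ceh, deg, egh

giving chain groups C_0 ≅ Z^8, C_1 ≅ Z^24, C_2 ≅ Z^16.

The boundary map ∂_1: C_1 → C_0 is given by ∂[p,q] = [q] − [p]. For instance
  ∂df = f − d.
As a 8×24 matrix over Z this has rank 7, with invariant factors (1,1,1,1,1,1,1).

∂_2: C_2 → C_1 acts by ∂[p,q,r] = [q,r] − [p,r] + [p,q]. For instance
  ∂abh = bh − ah + ab,
  ∂bde = de − be + bd.
This gives a 24×16 integer matrix of rank 15; reducing to Smith normal form yields diagonal entries (1,1,1,1,1,1,1,1,1,1,1,1,1,1,1).

Now H_k = ker ∂_k / im ∂_{k+1}, so:

  H_2: rank ker ∂_2 − rank ∂_3 = (16 − 15) − 0 = 1, and there is no ∂_3, so H_2 ≅ Z.

H_2 ≅ Z.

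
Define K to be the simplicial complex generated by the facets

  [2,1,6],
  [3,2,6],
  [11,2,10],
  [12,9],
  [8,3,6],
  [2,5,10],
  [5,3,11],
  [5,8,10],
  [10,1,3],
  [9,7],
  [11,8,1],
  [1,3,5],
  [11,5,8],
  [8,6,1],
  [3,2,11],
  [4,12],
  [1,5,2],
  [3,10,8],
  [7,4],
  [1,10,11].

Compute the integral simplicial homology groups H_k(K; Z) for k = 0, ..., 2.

H_0 ≅ Z^2,  H_1 ≅ Z^3,  H_2 ≅ Z.

Take the total order 1 < 2 < 3 < 4 < 5 < 6 < 7 < 8 < 9 < 10 < 11 < 12 on the vertex set. Then K (dimension 2) consists of the simplices:

  0-simplices (12): [1], [2], [3], [4], [5], [6], [7], [8], [9], [10], [11], [12]
  1-simplices (28): (28 of them)
  2-simplices (16): [1,2,5], [1,2,6], [1,3,5], [1,3,10], [1,6,8], [1,8,11], [1,10,11], [2,3,6], [2,3,11], [2,5,10], [2,10,11], [3,5,11], [3,6,8], [3,8,10], [5,8,10], [5,8,11]

giving chain groups C_0 ≅ Z^12, C_1 ≅ Z^28, C_2 ≅ Z^16.

∂_1: C_1 → C_0 sends each edge [p,q] (with p < q) to q − p. For instance
  ∂[10,11] = [11] − [10].
As a 12×28 matrix over Z this has rank 10, with invariant factors (1,1,1,1,1,1,1,1,1,1).

∂_2: C_2 → C_1 maps a triangle to the signed sum of its edges. For instance
  ∂[2,5,10] = [5,10] − [2,10] + [2,5],
  ∂[1,2,5] = [2,5] − [1,5] + [1,2].
The 28×16 boundary matrix has rank 15 and Smith normal form diag(1,1,1,1,1,1,1,1,1,1,1,1,1,1,1).

From H_k ≅ ker(∂_k) / im(∂_{k+1}) we obtain:

  H_0: rank C_0 − rank ∂_1 = 12 − 10 = 2, and the invariant factors of ∂_1 are all 1, so H_0 ≅ Z^2.
  H_1: rank ker ∂_1 − rank ∂_2 = (28 − 10) − 15 = 3, and the invariant factors of ∂_2 are all 1, so H_1 ≅ Z^3.
  H_2: rank ker ∂_2 − rank ∂_3 = (16 − 15) − 0 = 1, and there is no ∂_3, so H_2 ≅ Z.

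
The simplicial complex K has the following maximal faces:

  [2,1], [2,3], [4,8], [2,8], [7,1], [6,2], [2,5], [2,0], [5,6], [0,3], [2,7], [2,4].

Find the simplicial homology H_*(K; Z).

We work with the vertex ordering 0 < 1 < 2 < 3 < 4 < 5 < 6 < 7 < 8. The simplices of K, each written with vertices in increasing order, are:

  0-simplices (9): [0], [1], [2], [3], [4], [5], [6], [7], [8]
  1-simplices (12): [0,2], [0,3], [1,2], [1,7], [2,3], [2,4], [2,5], [2,6], [2,7], [2,8], [4,8], [5,6]

so the chain groups are C_0 ≅ Z^9, C_1 ≅ Z^12.

The boundary map ∂_1: C_1 → C_0 is given by ∂[p,q] = [q] − [p].
The 9×12 boundary matrix has rank 8 and Smith normal form diag(1,1,1,1,1,1,1,1).

Reading off H_k = ker ∂_k / im ∂_{k+1}:

  H_0: rank C_0 − rank ∂_1 = 9 − 8 = 1, and the invariant factors of ∂_1 are all 1, so H_0 ≅ Z.
  H_1: rank ker ∂_1 − rank ∂_2 = (12 − 8) − 0 = 4, and there is no ∂_2, so H_1 ≅ Z^4.

(K is a triangulation of a wedge of 4 circles.)

H_0 ≅ Z,  H_1 ≅ Z^4.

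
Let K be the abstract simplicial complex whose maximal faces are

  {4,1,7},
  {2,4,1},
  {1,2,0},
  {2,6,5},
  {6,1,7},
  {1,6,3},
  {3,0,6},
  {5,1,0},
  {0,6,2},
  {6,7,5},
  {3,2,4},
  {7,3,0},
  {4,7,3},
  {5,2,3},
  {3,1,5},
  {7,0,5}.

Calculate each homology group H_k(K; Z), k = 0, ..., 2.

H_0 ≅ Z,  H_1 ≅ Z^2,  H_2 ≅ Z.

Order the vertices as 0 < 1 < 2 < 3 < 4 < 5 < 6 < 7. Listing each simplex with vertices in this order, K has dimension 2 with simplices:

  0-simplices (8): [0], [1], [2], [3], [4], [5], [6], [7]
  1-simplices (24): (24 of them)
  2-simplices (16): [0,1,2], [0,1,5], [0,2,6], [0,3,6], [0,3,7], [0,5,7], [1,2,4], [1,3,5], [1,3,6], [1,4,7], [1,6,7], [2,3,4], [2,3,5], [2,5,6], [3,4,7], [5,6,7]

giving chain groups C_0 ≅ Z^8, C_1 ≅ Z^24, C_2 ≅ Z^16.

Boundary ∂_1: C_1 → C_0 sends each edge [p,q] (with p < q) to q − p. For instance
  ∂[5,6] = [6] − [5].
This gives a 8×24 integer matrix of rank 7; reducing to Smith normal form yields diagonal entries (1,1,1,1,1,1,1).

Boundary ∂_2: C_2 → C_1 acts by ∂[p,q,r] = [q,r] − [p,r] + [p,q]. For instance
  ∂[1,2,4] = [2,4] − [1,4] + [1,2],
  ∂[0,3,6] = [3,6] − [0,6] + [0,3].
The 24×16 boundary matrix has rank 15 and Smith normal form diag(1,1,1,1,1,1,1,1,1,1,1,1,1,1,1).

Computing H_k = (kernel of ∂_k) / (image of ∂_{k+1}):

  H_0: rank C_0 − rank ∂_1 = 8 − 7 = 1, and the invariant factors of ∂_1 are all 1, so H_0 = Z.
  H_1: rank ker ∂_1 − rank ∂_2 = (24 − 7) − 15 = 2, and the invariant factors of ∂_2 are all 1, so H_1 = Z^2.
  H_2: rank ker ∂_2 − rank ∂_3 = (16 − 15) − 0 = 1, and there is no ∂_3, so H_2 = Z.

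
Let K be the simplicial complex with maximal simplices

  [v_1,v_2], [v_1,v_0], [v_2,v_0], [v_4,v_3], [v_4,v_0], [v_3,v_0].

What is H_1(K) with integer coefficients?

H_1 ≅ Z^2.

We work with the vertex ordering v_0 < v_1 < v_2 < v_3 < v_4. The simplices of K, each written with vertices in increasing order, are:

  0-simplices (5): [v_0], [v_1], [v_2], [v_3], [v_4]
  1-simplices (6): [v_0,v_1], [v_0,v_2], [v_0,v_3], [v_0,v_4], [v_1,v_2], [v_3,v_4]

Hence C_0 ≅ Z^5, C_1 ≅ Z^6.

Boundary ∂_1: C_1 → C_0 sends each edge [p,q] (with p < q) to q − p.
As a 5×6 matrix over Z this has rank 4, with invariant factors (1,1,1,1).

From H_k ≅ ker(∂_k) / im(∂_{k+1}) we obtain:

  H_1: rank ker ∂_1 − rank ∂_2 = (6 − 4) − 0 = 2, and there is no ∂_2, so H_1 ≅ Z^2.

(K is a triangulation of a wedge of 2 circles.)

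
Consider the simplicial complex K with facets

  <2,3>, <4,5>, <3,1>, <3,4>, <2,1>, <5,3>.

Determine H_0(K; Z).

H_0 = Z.

We work with the vertex ordering 1 < 2 < 3 < 4 < 5. The simplices of K, each written with vertices in increasing order, are:

  0-simplices (5): [1], [2], [3], [4], [5]
  1-simplices (6): [1,2], [1,3], [2,3], [3,4], [3,5], [4,5]

Hence C_0 ≅ Z^5, C_1 ≅ Z^6.

∂_1: C_1 → C_0 is given by ∂[p,q] = [q] − [p].
This gives a 5×6 integer matrix of rank 4; reducing to Smith normal form yields diagonal entries (1,1,1,1).

Now H_k = ker ∂_k / im ∂_{k+1}, so:

  H_0: rank C_0 − rank ∂_1 = 5 − 4 = 1, and the invariant factors of ∂_1 are all 1, so H_0 = Z.

(K is a triangulation of a wedge of 2 circles.)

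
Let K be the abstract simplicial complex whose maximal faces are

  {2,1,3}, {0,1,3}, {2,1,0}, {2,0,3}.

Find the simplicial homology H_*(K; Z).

H_0 = Z,  H_1 = 0,  H_2 = Z.

We work with the vertex ordering 0 < 1 < 2 < 3. The simplices of K, each written with vertices in increasing order, are:

  0-simplices (4): [0], [1], [2], [3]
  1-simplices (6): [0,1], [0,2], [0,3], [1,2], [1,3], [2,3]
  2-simplices (4): [0,1,2], [0,1,3], [0,2,3], [1,2,3]

Hence C_0 ≅ Z^4, C_1 ≅ Z^6, C_2 ≅ Z^4.

∂_1: C_1 → C_0 is given by ∂[p,q] = [q] − [p].
The resulting 4×6 matrix has rank 3, and its Smith normal form has invariant factors (1,1,1).

Boundary ∂_2: C_2 → C_1 acts by ∂[p,q,r] = [q,r] − [p,r] + [p,q]. For instance
  ∂[0,1,3] = [1,3] − [0,3] + [0,1],
  ∂[0,2,3] = [2,3] − [0,3] + [0,2].
As a 6×4 matrix over Z this has rank 3, with invariant factors (1,1,1).

From H_k ≅ ker(∂_k) / im(∂_{k+1}) we obtain:

  H_0: rank C_0 − rank ∂_1 = 4 − 3 = 1, and the invariant factors of ∂_1 are all 1, so H_0 = Z.
  H_1: rank ker ∂_1 − rank ∂_2 = (6 − 3) − 3 = 0, and the invariant factors of ∂_2 are all 1, so H_1 = 0.
  H_2: rank ker ∂_2 − rank ∂_3 = (4 − 3) − 0 = 1, and there is no ∂_3, so H_2 = Z.

As a check, the Euler characteristic is 4 − 6 + 4 = 2, which agrees with 1 − 0 + 1 = 2.
(K is a triangulation of the 2-sphere S^2.)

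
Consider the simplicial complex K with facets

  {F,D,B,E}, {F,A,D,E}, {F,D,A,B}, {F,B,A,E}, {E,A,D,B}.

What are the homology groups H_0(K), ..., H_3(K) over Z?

Order the vertices as A < B < D < E < F. Listing each simplex with vertices in this order, K has dimension 3 with simplices:

  0-simplices (5): A, B, D, E, F
  1-simplices (10): AB, AD, AE, AF, BD, BE, BF, DE, DF, EF
  2-simplices (10): ABD, ABE, ABF, ADE, ADF, AEF, BDE, BDF, BEF, DEF
  3-simplices (5): ABDE, ABDF, ABEF, ADEF, BDEF

giving chain groups C_0 ≅ Z^5, C_1 ≅ Z^10, C_2 ≅ Z^10, C_3 ≅ Z^5.

The boundary map ∂_1: C_1 → C_0 maps an edge to its endpoints' difference, ∂[p,q] = q − p. For instance
  ∂AE = E − A.
The 5×10 boundary matrix has rank 4 and Smith normal form diag(1,1,1,1).

Boundary ∂_2: C_2 → C_1 sends each 2-simplex [p,q,r] to [q,r] − [p,r] + [p,q]. For instance
  ∂BDF = DF − BF + BD,
  ∂ABE = BE − AE + AB.
The resulting 10×10 matrix has rank 6, and its Smith normal form has invariant factors (1,1,1,1,1,1).

Boundary ∂_3: C_3 → C_2 sends each 3-simplex σ to the alternating sum Σ_i (−1)^i (σ with its i-th vertex removed). For instance
  ∂ABDE = BDE − ADE + ABE − ABD,
  ∂ABDF = BDF − ADF + ABF − ABD.
As a 10×5 matrix over Z this has rank 4, with invariant factors (1,1,1,1).

Reading off H_k = ker ∂_k / im ∂_{k+1}:

  H_0: rank C_0 − rank ∂_1 = 5 − 4 = 1, and the invariant factors of ∂_1 are all 1, so H_0 = Z.
  H_1: rank ker ∂_1 − rank ∂_2 = (10 − 4) − 6 = 0, and the invariant factors of ∂_2 are all 1, so H_1 = 0.
  H_2: rank ker ∂_2 − rank ∂_3 = (10 − 6) − 4 = 0, and the invariant factors of ∂_3 are all 1, so H_2 = 0.
  H_3: rank ker ∂_3 − rank ∂_4 = (5 − 4) − 0 = 1, and there is no ∂_4, so H_3 = Z.

(K is a triangulation of the 3-sphere S^3.)

H_0 = Z,  H_1 = 0,  H_2 = 0,  H_3 = Z.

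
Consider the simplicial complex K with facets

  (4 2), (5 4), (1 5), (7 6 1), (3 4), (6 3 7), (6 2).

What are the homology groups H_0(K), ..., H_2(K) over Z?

H_0 ≅ Z,  H_1 ≅ Z^2,  H_2 = 0.

Order the vertices as 1 < 2 < 3 < 4 < 5 < 6 < 7. Listing each simplex with vertices in this order, K has dimension 2 with simplices:

  0-simplices (7): [1], [2], [3], [4], [5], [6], [7]
  1-simplices (10): [1,5], [1,6], [1,7], [2,4], [2,6], [3,4], [3,6], [3,7], [4,5], [6,7]
  2-simplices (2): [1,6,7], [3,6,7]

so the chain groups are C_0 ≅ Z^7, C_1 ≅ Z^10, C_2 ≅ Z^2.

Boundary ∂_1: C_1 → C_0 sends each edge [p,q] (with p < q) to q − p. For instance
  ∂[2,6] = [6] − [2].
As a 7×10 matrix over Z this has rank 6, with invariant factors (1,1,1,1,1,1).

The boundary map ∂_2: C_2 → C_1 acts by ∂[p,q,r] = [q,r] − [p,r] + [p,q]. For instance
  ∂[3,6,7] = [6,7] − [3,7] + [3,6],
  ∂[1,6,7] = [6,7] − [1,7] + [1,6].
As a 10×2 matrix over Z this has rank 2, with invariant factors (1,1).

Computing H_k = (kernel of ∂_k) / (image of ∂_{k+1}):

  H_0: rank C_0 − rank ∂_1 = 7 − 6 = 1, and the invariant factors of ∂_1 are all 1, so H_0 = Z.
  H_1: rank ker ∂_1 − rank ∂_2 = (10 − 6) − 2 = 2, and the invariant factors of ∂_2 are all 1, so H_1 = Z^2.
  H_2: rank ker ∂_2 − rank ∂_3 = (2 − 2) − 0 = 0, and there is no ∂_3, so H_2 = 0.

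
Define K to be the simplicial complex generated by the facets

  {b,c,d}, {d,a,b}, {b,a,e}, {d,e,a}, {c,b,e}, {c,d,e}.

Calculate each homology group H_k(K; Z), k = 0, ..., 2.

H_0 = Z,  H_1 = 0,  H_2 = Z.

We work with the vertex ordering a < b < c < d < e. The simplices of K, each written with vertices in increasing order, are:

  0-simplices (5): a, b, c, d, e
  1-simplices (9): ab, ad, ae, bc, bd, be, cd, ce, de
  2-simplices (6): abd, abe, ade, bcd, bce, cde

giving chain groups C_0 ≅ Z^5, C_1 ≅ Z^9, C_2 ≅ Z^6.

Boundary ∂_1: C_1 → C_0 sends each edge [p,q] (with p < q) to q − p. For instance
  ∂de = e − d.
The resulting 5×9 matrix has rank 4, and its Smith normal form has invariant factors (1,1,1,1).

The boundary map ∂_2: C_2 → C_1 acts by ∂[p,q,r] = [q,r] − [p,r] + [p,q]. For instance
  ∂bce = ce − be + bc,
  ∂bcd = cd − bd + bc.
The resulting 9×6 matrix has rank 5, and its Smith normal form has invariant factors (1,1,1,1,1).

From H_k ≅ ker(∂_k) / im(∂_{k+1}) we obtain:

  H_0: rank C_0 − rank ∂_1 = 5 − 4 = 1, and the invariant factors of ∂_1 are all 1, so H_0 = Z.
  H_1: rank ker ∂_1 − rank ∂_2 = (9 − 4) − 5 = 0, and the invariant factors of ∂_2 are all 1, so H_1 = 0.
  H_2: rank ker ∂_2 − rank ∂_3 = (6 − 5) − 0 = 1, and there is no ∂_3, so H_2 = Z.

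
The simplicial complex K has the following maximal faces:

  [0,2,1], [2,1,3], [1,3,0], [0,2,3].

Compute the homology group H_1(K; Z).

H_1 = 0.

We work with the vertex ordering 0 < 1 < 2 < 3. The simplices of K, each written with vertices in increasing order, are:

  0-simplices (4): [0], [1], [2], [3]
  1-simplices (6): [0,1], [0,2], [0,3], [1,2], [1,3], [2,3]
  2-simplices (4): [0,1,2], [0,1,3], [0,2,3], [1,2,3]

giving chain groups C_0 ≅ Z^4, C_1 ≅ Z^6, C_2 ≅ Z^4.

The boundary map ∂_1: C_1 → C_0 maps an edge to its endpoints' difference, ∂[p,q] = q − p.
The 4×6 boundary matrix has rank 3 and Smith normal form diag(1,1,1).

∂_2: C_2 → C_1 acts by ∂[p,q,r] = [q,r] − [p,r] + [p,q]. For instance
  ∂[0,1,2] = [1,2] − [0,2] + [0,1],
  ∂[0,2,3] = [2,3] − [0,3] + [0,2].
The 6×4 boundary matrix has rank 3 and Smith normal form diag(1,1,1).

Now H_k = ker ∂_k / im ∂_{k+1}, so:

  H_1: rank ker ∂_1 − rank ∂_2 = (6 − 3) − 3 = 0, and the invariant factors of ∂_2 are all 1, so H_1 = 0.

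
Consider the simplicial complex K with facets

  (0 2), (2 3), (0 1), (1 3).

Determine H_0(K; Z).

H_0 ≅ Z.

We work with the vertex ordering 0 < 1 < 2 < 3. The simplices of K, each written with vertices in increasing order, are:

  0-simplices (4): [0], [1], [2], [3]
  1-simplices (4): [0,1], [0,2], [1,3], [2,3]

Hence C_0 ≅ Z^4, C_1 ≅ Z^4.

Boundary ∂_1: C_1 → C_0 maps an edge to its endpoints' difference, ∂[p,q] = q − p. For instance
  ∂[1,3] = [3] − [1].
As a 4×4 matrix over Z this has rank 3, with invariant factors (1,1,1).

Computing H_k = (kernel of ∂_k) / (image of ∂_{k+1}):

  H_0: rank C_0 − rank ∂_1 = 4 − 3 = 1, and the invariant factors of ∂_1 are all 1, so H_0 ≅ Z.

(K is a triangulation of the circle S^1.)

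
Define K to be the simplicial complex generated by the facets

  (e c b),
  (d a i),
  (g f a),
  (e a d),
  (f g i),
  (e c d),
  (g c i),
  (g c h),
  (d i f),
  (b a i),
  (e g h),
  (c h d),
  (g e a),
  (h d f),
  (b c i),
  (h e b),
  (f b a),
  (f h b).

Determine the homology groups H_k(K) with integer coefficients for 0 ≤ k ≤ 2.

H_0 = Z,  H_1 = Z ⊕ Z/2,  H_2 = 0.

Order the vertices as a < b < c < d < e < f < g < h < i. Listing each simplex with vertices in this order, K has dimension 2 with simplices:

  0-simplices (9): a, b, c, d, e, f, g, h, i
  1-simplices (27): ab, ad, ae, af, ag, ai, bc, be, bf, bh, bi, cd, ce, cg, ch, ci, de, df, dh, di, eg, eh, fg, fh, fi, gh, gi
  2-simplices (18): abf, abi, ade, adi, aeg, afg, bce, bci, beh, bfh, cde, cdh, cgh, cgi, dfh, dfi, egh, fgi

so the chain groups are C_0 ≅ Z^9, C_1 ≅ Z^27, C_2 ≅ Z^18.

Boundary ∂_1: C_1 → C_0 maps an edge to its endpoints' difference, ∂[p,q] = q − p. For instance
  ∂ci = i − c.
The resulting 9×27 matrix has rank 8, and its Smith normal form has invariant factors (1,1,1,1,1,1,1,1).

Boundary ∂_2: C_2 → C_1 maps a triangle to the signed sum of its edges. For instance
  ∂abf = bf − af + ab,
  ∂aeg = eg − ag + ae.
The resulting 27×18 matrix has rank 18, and its Smith normal form has invariant factors (1,1,1,1,1,1,1,1,1,1,1,1,1,1,1,1,1,2).

Now H_k = ker ∂_k / im ∂_{k+1}, so:

  H_0: rank C_0 − rank ∂_1 = 9 − 8 = 1, and the invariant factors of ∂_1 are all 1, so H_0 = Z.
  H_1: rank ker ∂_1 − rank ∂_2 = (27 − 8) − 18 = 1, and ∂_2 has invariant factor 2 > 1, so H_1 = Z ⊕ Z/2.
  H_2: rank ker ∂_2 − rank ∂_3 = (18 − 18) − 0 = 0, and there is no ∂_3, so H_2 = 0.

As a check, the Euler characteristic is 9 − 27 + 18 = 0, which agrees with 1 − 1 + 0 = 0.
(K is a triangulation of the Klein bottle.)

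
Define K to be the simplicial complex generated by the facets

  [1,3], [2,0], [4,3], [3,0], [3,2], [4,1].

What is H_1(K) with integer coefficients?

K has 5 vertices, 6 edges.
rank ∂_1 = 4, rank ∂_2 = 0 ⇒ b_1 = 6 − 4 − 0 = 2. So H_1 ≅ Z^2.

H_1 ≅ Z^2.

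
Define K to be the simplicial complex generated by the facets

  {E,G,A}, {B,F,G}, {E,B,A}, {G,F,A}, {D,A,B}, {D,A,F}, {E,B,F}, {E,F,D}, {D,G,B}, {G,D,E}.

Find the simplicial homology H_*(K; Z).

H_0 = Z,  H_1 = Z/2,  H_2 = 0.

We work with the vertex ordering A < B < D < E < F < G. The simplices of K, each written with vertices in increasing order, are:

  0-simplices (6): A, B, D, E, F, G
  1-simplices (15): AB, AD, AE, AF, AG, BD, BE, BF, BG, DE, DF, DG, EF, EG, FG
  2-simplices (10): ABD, ABE, ADF, AEG, AFG, BDG, BEF, BFG, DEF, DEG

Hence C_0 ≅ Z^6, C_1 ≅ Z^15, C_2 ≅ Z^10.

∂_1: C_1 → C_0 sends each edge [p,q] (with p < q) to q − p. For instance
  ∂EG = G − E.
The resulting 6×15 matrix has rank 5, and its Smith normal form has invariant factors (1,1,1,1,1).

∂_2: C_2 → C_1 maps a triangle to the signed sum of its edges. For instance
  ∂DEG = EG − DG + DE,
  ∂BDG = DG − BG + BD.
This gives a 15×10 integer matrix of rank 10; reducing to Smith normal form yields diagonal entries (1,1,1,1,1,1,1,1,1,2).

Now H_k = ker ∂_k / im ∂_{k+1}, so:

  H_0: rank C_0 − rank ∂_1 = 6 − 5 = 1, and the invariant factors of ∂_1 are all 1, so H_0 = Z.
  H_1: rank ker ∂_1 − rank ∂_2 = (15 − 5) − 10 = 0, and ∂_2 has invariant factor 2 > 1, so H_1 = Z/2.
  H_2: rank ker ∂_2 − rank ∂_3 = (10 − 10) − 0 = 0, and there is no ∂_3, so H_2 = 0.

As a check, the Euler characteristic is 6 − 15 + 10 = 1, which agrees with 1 − 0 + 0 = 1.
(K is a triangulation of the real projective plane RP^2.)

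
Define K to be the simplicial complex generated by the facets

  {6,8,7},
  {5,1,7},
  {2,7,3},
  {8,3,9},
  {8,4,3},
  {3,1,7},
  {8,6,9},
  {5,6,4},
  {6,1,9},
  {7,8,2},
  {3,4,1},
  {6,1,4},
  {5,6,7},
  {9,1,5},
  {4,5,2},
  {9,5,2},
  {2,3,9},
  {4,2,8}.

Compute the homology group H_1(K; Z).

H_1 ≅ Z × Z/2.

We work with the vertex ordering 1 < 2 < 3 < 4 < 5 < 6 < 7 < 8 < 9. The simplices of K, each written with vertices in increasing order, are:

  0-simplices (9): [1], [2], [3], [4], [5], [6], [7], [8], [9]
  1-simplices (27): (27 of them)
  2-simplices (18): [1,3,4], [1,3,7], [1,4,6], [1,5,7], [1,5,9], [1,6,9], [2,3,7], [2,3,9], [2,4,5], [2,4,8], [2,5,9], [2,7,8], [3,4,8], [3,8,9], [4,5,6], [5,6,7], [6,7,8], [6,8,9]

so the chain groups are C_0 ≅ Z^9, C_1 ≅ Z^27, C_2 ≅ Z^18.

∂_1: C_1 → C_0 is given by ∂[p,q] = [q] − [p]. For instance
  ∂[2,7] = [7] − [2].
The resulting 9×27 matrix has rank 8, and its Smith normal form has invariant factors (1,1,1,1,1,1,1,1).

The boundary map ∂_2: C_2 → C_1 sends each 2-simplex [p,q,r] to [q,r] − [p,r] + [p,q]. For instance
  ∂[3,4,8] = [4,8] − [3,8] + [3,4],
  ∂[1,3,7] = [3,7] − [1,7] + [1,3].
The 27×18 boundary matrix has rank 18 and Smith normal form diag(1,1,1,1,1,1,1,1,1,1,1,1,1,1,1,1,1,2).

From H_k ≅ ker(∂_k) / im(∂_{k+1}) we obtain:

  H_1: rank ker ∂_1 − rank ∂_2 = (27 − 8) − 18 = 1, and ∂_2 has invariant factor 2 > 1, so H_1 = Z × Z/2.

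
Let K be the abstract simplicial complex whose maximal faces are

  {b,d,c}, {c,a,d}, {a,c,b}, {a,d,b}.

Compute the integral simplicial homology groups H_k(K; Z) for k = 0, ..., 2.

Order the vertices as a < b < c < d. Listing each simplex with vertices in this order, K has dimension 2 with simplices:

  0-simplices (4): a, b, c, d
  1-simplices (6): ab, ac, ad, bc, bd, cd
  2-simplices (4): abc, abd, acd, bcd

so the chain groups are C_0 ≅ Z^4, C_1 ≅ Z^6, C_2 ≅ Z^4.

Boundary ∂_1: C_1 → C_0 maps an edge to its endpoints' difference, ∂[p,q] = q − p.
The resulting 4×6 matrix has rank 3, and its Smith normal form has invariant factors (1,1,1).

The boundary map ∂_2: C_2 → C_1 acts by ∂[p,q,r] = [q,r] − [p,r] + [p,q]. For instance
  ∂abd = bd − ad + ab,
  ∂bcd = cd − bd + bc.
The 6×4 boundary matrix has rank 3 and Smith normal form diag(1,1,1).

Now H_k = ker ∂_k / im ∂_{k+1}, so:

  H_0: rank C_0 − rank ∂_1 = 4 − 3 = 1, and the invariant factors of ∂_1 are all 1, so H_0 = Z.
  H_1: rank ker ∂_1 − rank ∂_2 = (6 − 3) − 3 = 0, and the invariant factors of ∂_2 are all 1, so H_1 = 0.
  H_2: rank ker ∂_2 − rank ∂_3 = (4 − 3) − 0 = 1, and there is no ∂_3, so H_2 = Z.

H_0 ≅ Z,  H_1 = 0,  H_2 ≅ Z.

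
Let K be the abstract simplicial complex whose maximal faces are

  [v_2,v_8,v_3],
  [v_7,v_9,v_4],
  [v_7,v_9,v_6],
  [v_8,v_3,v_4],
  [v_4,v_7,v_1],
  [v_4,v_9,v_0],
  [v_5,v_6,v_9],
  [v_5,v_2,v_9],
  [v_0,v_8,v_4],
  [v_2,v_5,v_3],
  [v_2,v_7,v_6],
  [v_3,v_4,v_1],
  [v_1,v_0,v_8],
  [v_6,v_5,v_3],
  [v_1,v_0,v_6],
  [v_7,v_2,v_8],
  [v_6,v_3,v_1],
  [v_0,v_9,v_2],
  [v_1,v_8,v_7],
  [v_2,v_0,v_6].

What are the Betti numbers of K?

Take the total order v_0 < v_1 < v_2 < v_3 < v_4 < v_5 < v_6 < v_7 < v_8 < v_9 on the vertex set. Then K (dimension 2) consists of the simplices:

  0-simplices (10): [v_0], [v_1], [v_2], [v_3], [v_4], [v_5], [v_6], [v_7], [v_8], [v_9]
  1-simplices (30): (30 of them)
  2-simplices (20): (20 of them)

Hence C_0 ≅ Z^10, C_1 ≅ Z^30, C_2 ≅ Z^20.

∂_1: C_1 → C_0 is given by ∂[p,q] = [q] − [p].
The 10×30 boundary matrix has rank 9 and Smith normal form diag(1,1,1,1,1,1,1,1,1).

The boundary map ∂_2: C_2 → C_1 sends each 2-simplex [p,q,r] to [q,r] − [p,r] + [p,q]. For instance
  ∂[v_2,v_6,v_7] = [v_6,v_7] − [v_2,v_7] + [v_2,v_6],
  ∂[v_0,v_2,v_6] = [v_2,v_6] − [v_0,v_6] + [v_0,v_2].
The 30×20 boundary matrix has rank 20 and Smith normal form diag(1,1,1,1,1,1,1,1,1,1,1,1,1,1,1,1,1,1,1,2).

Reading off H_k = ker ∂_k / im ∂_{k+1}:

  H_0: rank C_0 − rank ∂_1 = 10 − 9 = 1, and the invariant factors of ∂_1 are all 1, so H_0 ≅ Z.
  H_1: rank ker ∂_1 − rank ∂_2 = (30 − 9) − 20 = 1, and ∂_2 has invariant factor 2 > 1, so H_1 ≅ Z ⊕ Z/2Z.
  H_2: rank ker ∂_2 − rank ∂_3 = (20 − 20) − 0 = 0, and there is no ∂_3, so H_2 ≅ 0.

As a check, the Euler characteristic is 10 − 30 + 20 = 0, which agrees with 1 − 1 + 0 = 0.
(K is a triangulation of the Klein bottle.)

Hence the Betti numbers are b_0 = 1, b_1 = 1, b_2 = 0.

b_0 = 1, b_1 = 1, b_2 = 0.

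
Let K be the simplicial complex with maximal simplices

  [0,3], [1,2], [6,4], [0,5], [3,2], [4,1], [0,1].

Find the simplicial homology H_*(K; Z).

H_0 ≅ Z,  H_1 ≅ Z.

Order the vertices as 0 < 1 < 2 < 3 < 4 < 5 < 6. Listing each simplex with vertices in this order, K has dimension 1 with simplices:

  0-simplices (7): [0], [1], [2], [3], [4], [5], [6]
  1-simplices (7): [0,1], [0,3], [0,5], [1,2], [1,4], [2,3], [4,6]

giving chain groups C_0 ≅ Z^7, C_1 ≅ Z^7.

The boundary map ∂_1: C_1 → C_0 maps an edge to its endpoints' difference, ∂[p,q] = q − p. For instance
  ∂[0,5] = [5] − [0].
The 7×7 boundary matrix has rank 6 and Smith normal form diag(1,1,1,1,1,1).

From H_k ≅ ker(∂_k) / im(∂_{k+1}) we obtain:

  H_0: rank C_0 − rank ∂_1 = 7 − 6 = 1, and the invariant factors of ∂_1 are all 1, so H_0 = Z.
  H_1: rank ker ∂_1 − rank ∂_2 = (7 − 6) − 0 = 1, and there is no ∂_2, so H_1 = Z.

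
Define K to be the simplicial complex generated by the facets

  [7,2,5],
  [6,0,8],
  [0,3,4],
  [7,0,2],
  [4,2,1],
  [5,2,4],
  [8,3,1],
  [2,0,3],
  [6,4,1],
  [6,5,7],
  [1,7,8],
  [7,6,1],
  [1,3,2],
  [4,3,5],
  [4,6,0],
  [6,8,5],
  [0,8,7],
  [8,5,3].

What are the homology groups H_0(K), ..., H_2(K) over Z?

H_0 ≅ Z,  H_1 ≅ Z ⊕ Z_2,  H_2 = 0.

We work with the vertex ordering 0 < 1 < 2 < 3 < 4 < 5 < 6 < 7 < 8. The simplices of K, each written with vertices in increasing order, are:

  0-simplices (9): [0], [1], [2], [3], [4], [5], [6], [7], [8]
  1-simplices (27): (27 of them)
  2-simplices (18): [0,2,3], [0,2,7], [0,3,4], [0,4,6], [0,6,8], [0,7,8], [1,2,3], [1,2,4], [1,3,8], [1,4,6], [1,6,7], [1,7,8], [2,4,5], [2,5,7], [3,4,5], [3,5,8], [5,6,7], [5,6,8]

giving chain groups C_0 ≅ Z^9, C_1 ≅ Z^27, C_2 ≅ Z^18.

Boundary ∂_1: C_1 → C_0 is given by ∂[p,q] = [q] − [p]. For instance
  ∂[5,7] = [7] − [5].
The 9×27 boundary matrix has rank 8 and Smith normal form diag(1,1,1,1,1,1,1,1).

Boundary ∂_2: C_2 → C_1 maps a triangle to the signed sum of its edges. For instance
  ∂[3,4,5] = [4,5] − [3,5] + [3,4],
  ∂[2,4,5] = [4,5] − [2,5] + [2,4].
The 27×18 boundary matrix has rank 18 and Smith normal form diag(1,1,1,1,1,1,1,1,1,1,1,1,1,1,1,1,1,2).

From H_k ≅ ker(∂_k) / im(∂_{k+1}) we obtain:

  H_0: rank C_0 − rank ∂_1 = 9 − 8 = 1, and the invariant factors of ∂_1 are all 1, so H_0 ≅ Z.
  H_1: rank ker ∂_1 − rank ∂_2 = (27 − 8) − 18 = 1, and ∂_2 has invariant factor 2 > 1, so H_1 ≅ Z ⊕ Z_2.
  H_2: rank ker ∂_2 − rank ∂_3 = (18 − 18) − 0 = 0, and there is no ∂_3, so H_2 ≅ 0.

As a check, the Euler characteristic is 9 − 27 + 18 = 0, which agrees with 1 − 1 + 0 = 0.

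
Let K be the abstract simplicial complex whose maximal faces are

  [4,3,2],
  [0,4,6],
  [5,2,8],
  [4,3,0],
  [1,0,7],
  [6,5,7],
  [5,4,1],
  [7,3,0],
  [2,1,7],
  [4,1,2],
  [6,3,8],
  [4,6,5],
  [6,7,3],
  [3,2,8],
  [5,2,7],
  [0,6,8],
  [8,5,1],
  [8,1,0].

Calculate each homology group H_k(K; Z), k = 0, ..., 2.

Fix the vertex order 0 < 1 < 2 < 3 < 4 < 5 < 6 < 7 < 8 and write every simplex with vertices in increasing order. Then dim K = 2 and the simplices of K are:

  0-simplices (9): [0], [1], [2], [3], [4], [5], [6], [7], [8]
  1-simplices (27): (27 of them)
  2-simplices (18): [0,1,7], [0,1,8], [0,3,4], [0,3,7], [0,4,6], [0,6,8], [1,2,4], [1,2,7], [1,4,5], [1,5,8], [2,3,4], [2,3,8], [2,5,7], [2,5,8], [3,6,7], [3,6,8], [4,5,6], [5,6,7]

Hence C_0 ≅ Z^9, C_1 ≅ Z^27, C_2 ≅ Z^18.

Boundary ∂_1: C_1 → C_0 sends each edge [p,q] (with p < q) to q − p.
This gives a 9×27 integer matrix of rank 8; reducing to Smith normal form yields diagonal entries (1,1,1,1,1,1,1,1).

The boundary map ∂_2: C_2 → C_1 acts by ∂[p,q,r] = [q,r] − [p,r] + [p,q]. For instance
  ∂[2,5,8] = [5,8] − [2,8] + [2,5],
  ∂[0,4,6] = [4,6] − [0,6] + [0,4].
The 27×18 boundary matrix has rank 18 and Smith normal form diag(1,1,1,1,1,1,1,1,1,1,1,1,1,1,1,1,1,2).

Reading off H_k = ker ∂_k / im ∂_{k+1}:

  H_0: rank C_0 − rank ∂_1 = 9 − 8 = 1, and the invariant factors of ∂_1 are all 1, so H_0 ≅ Z.
  H_1: rank ker ∂_1 − rank ∂_2 = (27 − 8) − 18 = 1, and ∂_2 has invariant factor 2 > 1, so H_1 ≅ Z × Z/2.
  H_2: rank ker ∂_2 − rank ∂_3 = (18 − 18) − 0 = 0, and there is no ∂_3, so H_2 ≅ 0.

(K is a triangulation of the Klein bottle.)

H_0 ≅ Z,  H_1 ≅ Z × Z/2,  H_2 = 0.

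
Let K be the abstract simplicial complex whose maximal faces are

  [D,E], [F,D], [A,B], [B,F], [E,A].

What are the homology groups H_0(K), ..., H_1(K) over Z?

H_0 = Z,  H_1 = Z.

We work with the vertex ordering A < B < D < E < F. The simplices of K, each written with vertices in increasing order, are:

  0-simplices (5): A, B, D, E, F
  1-simplices (5): AB, AE, BF, DE, DF

so the chain groups are C_0 ≅ Z^5, C_1 ≅ Z^5.

Boundary ∂_1: C_1 → C_0 is given by ∂[p,q] = [q] − [p]. For instance
  ∂AB = B − A.
The resulting 5×5 matrix has rank 4, and its Smith normal form has invariant factors (1,1,1,1).

From H_k ≅ ker(∂_k) / im(∂_{k+1}) we obtain:

  H_0: rank C_0 − rank ∂_1 = 5 − 4 = 1, and the invariant factors of ∂_1 are all 1, so H_0 = Z.
  H_1: rank ker ∂_1 − rank ∂_2 = (5 − 4) − 0 = 1, and there is no ∂_2, so H_1 = Z.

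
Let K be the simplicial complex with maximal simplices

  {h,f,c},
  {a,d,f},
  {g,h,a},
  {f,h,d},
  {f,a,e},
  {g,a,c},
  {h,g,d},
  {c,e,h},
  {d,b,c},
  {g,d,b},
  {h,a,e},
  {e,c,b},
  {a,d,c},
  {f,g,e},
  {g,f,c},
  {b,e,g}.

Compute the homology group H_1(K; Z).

We work with the vertex ordering a < b < c < d < e < f < g < h. The simplices of K, each written with vertices in increasing order, are:

  0-simplices (8): a, b, c, d, e, f, g, h
  1-simplices (24): ac, ad, ae, af, ag, ah, bc, bd, be, bg, cd, ce, cf, cg, ch, df, dg, dh, ef, eg, eh, fg, fh, gh
  2-simplices (16): acd, acg, adf, aef, aeh, agh, bcd, bce, bdg, beg, ceh, cfg, cfh, dfh, dgh, efg

so the chain groups are C_0 ≅ Z^8, C_1 ≅ Z^24, C_2 ≅ Z^16.

The boundary map ∂_1: C_1 → C_0 sends each edge [p,q] (with p < q) to q − p.
The 8×24 boundary matrix has rank 7 and Smith normal form diag(1,1,1,1,1,1,1).

The boundary map ∂_2: C_2 → C_1 maps a triangle to the signed sum of its edges. For instance
  ∂dfh = fh − dh + df,
  ∂aeh = eh − ah + ae.
As a 24×16 matrix over Z this has rank 15, with invariant factors (1,1,1,1,1,1,1,1,1,1,1,1,1,1,1).

From H_k ≅ ker(∂_k) / im(∂_{k+1}) we obtain:

  H_1: rank ker ∂_1 − rank ∂_2 = (24 − 7) − 15 = 2, and the invariant factors of ∂_2 are all 1, so H_1 = Z^2.

(K is a triangulation of the torus T^2.)

H_1 ≅ Z^2.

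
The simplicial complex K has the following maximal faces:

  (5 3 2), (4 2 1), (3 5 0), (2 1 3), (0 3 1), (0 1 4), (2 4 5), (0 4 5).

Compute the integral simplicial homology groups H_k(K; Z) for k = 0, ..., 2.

K has 6 vertices, 12 edges, 8 triangles.
rank ∂_0 = 0, rank ∂_1 = 5 ⇒ b_0 = 6 − 0 − 5 = 1; all invariant factors of ∂_1 are 1 so no torsion. So H_0 = Z.
rank ∂_1 = 5, rank ∂_2 = 7 ⇒ b_1 = 12 − 5 − 7 = 0; all invariant factors of ∂_2 are 1 so no torsion. So H_1 = 0.
rank ∂_2 = 7, rank ∂_3 = 0 ⇒ b_2 = 8 − 7 − 0 = 1. So H_2 = Z.

H_0 = Z,  H_1 = 0,  H_2 = Z.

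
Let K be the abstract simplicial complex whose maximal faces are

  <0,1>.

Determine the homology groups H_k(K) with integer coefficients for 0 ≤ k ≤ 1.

K has 2 vertices, 1 edge.
rank ∂_0 = 0, rank ∂_1 = 1 ⇒ b_0 = 2 − 0 − 1 = 1; all invariant factors of ∂_1 are 1 so no torsion. So H_0 ≅ Z.
rank ∂_1 = 1, rank ∂_2 = 0 ⇒ b_1 = 1 − 1 − 0 = 0. So H_1 ≅ 0.

H_0 = Z,  H_1 = 0.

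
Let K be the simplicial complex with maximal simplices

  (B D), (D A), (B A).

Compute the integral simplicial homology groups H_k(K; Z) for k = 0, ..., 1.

H_0 ≅ Z,  H_1 ≅ Z.

Fix the vertex order A < B < D and write every simplex with vertices in increasing order. Then dim K = 1 and the simplices of K are:

  0-simplices (3): A, B, D
  1-simplices (3): AB, AD, BD

Hence C_0 ≅ Z^3, C_1 ≅ Z^3.

Boundary ∂_1: C_1 → C_0 sends each edge [p,q] (with p < q) to q − p.
The resulting 3×3 matrix has rank 2, and its Smith normal form has invariant factors (1,1).

Now H_k = ker ∂_k / im ∂_{k+1}, so:

  H_0: rank C_0 − rank ∂_1 = 3 − 2 = 1, and the invariant factors of ∂_1 are all 1, so H_0 ≅ Z.
  H_1: rank ker ∂_1 − rank ∂_2 = (3 − 2) − 0 = 1, and there is no ∂_2, so H_1 ≅ Z.

As a check, the Euler characteristic is 3 − 3 = 0, which agrees with 1 − 1 = 0.
(K is a triangulation of the circle S^1.)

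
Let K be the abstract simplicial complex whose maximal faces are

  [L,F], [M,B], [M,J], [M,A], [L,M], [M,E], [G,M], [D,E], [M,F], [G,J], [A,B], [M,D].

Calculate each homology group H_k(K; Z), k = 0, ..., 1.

K has 9 vertices, 12 edges.
rank ∂_0 = 0, rank ∂_1 = 8 ⇒ b_0 = 9 − 0 − 8 = 1; all invariant factors of ∂_1 are 1 so no torsion. So H_0 = Z.
rank ∂_1 = 8, rank ∂_2 = 0 ⇒ b_1 = 12 − 8 − 0 = 4. So H_1 = Z^4.

H_0 = Z,  H_1 = Z^4.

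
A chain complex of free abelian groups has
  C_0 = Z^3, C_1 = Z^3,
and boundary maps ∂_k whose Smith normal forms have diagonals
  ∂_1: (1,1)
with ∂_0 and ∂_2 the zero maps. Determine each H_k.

H_0 ≅ Z,  H_1 ≅ Z.

H_0: b_0 = 3 − 0 − 2 = 1; torsion from ∂_1 factors > 1: none. So H_0 ≅ Z.
H_1: b_1 = 3 − 2 − 0 = 1; torsion from ∂_2 factors > 1: none. So H_1 ≅ Z.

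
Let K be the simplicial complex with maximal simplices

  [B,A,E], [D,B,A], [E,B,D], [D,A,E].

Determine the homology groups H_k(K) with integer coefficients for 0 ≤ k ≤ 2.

Order the vertices as A < B < D < E. Listing each simplex with vertices in this order, K has dimension 2 with simplices:

  0-simplices (4): A, B, D, E
  1-simplices (6): AB, AD, AE, BD, BE, DE
  2-simplices (4): ABD, ABE, ADE, BDE

so the chain groups are C_0 ≅ Z^4, C_1 ≅ Z^6, C_2 ≅ Z^4.

Boundary ∂_1: C_1 → C_0 maps an edge to its endpoints' difference, ∂[p,q] = q − p. For instance
  ∂AD = D − A.
The resulting 4×6 matrix has rank 3, and its Smith normal form has invariant factors (1,1,1).

∂_2: C_2 → C_1 maps a triangle to the signed sum of its edges. For instance
  ∂ABE = BE − AE + AB,
  ∂ADE = DE − AE + AD.
As a 6×4 matrix over Z this has rank 3, with invariant factors (1,1,1).

From H_k ≅ ker(∂_k) / im(∂_{k+1}) we obtain:

  H_0: rank C_0 − rank ∂_1 = 4 − 3 = 1, and the invariant factors of ∂_1 are all 1, so H_0 ≅ Z.
  H_1: rank ker ∂_1 − rank ∂_2 = (6 − 3) − 3 = 0, and the invariant factors of ∂_2 are all 1, so H_1 ≅ 0.
  H_2: rank ker ∂_2 − rank ∂_3 = (4 − 3) − 0 = 1, and there is no ∂_3, so H_2 ≅ Z.

As a check, the Euler characteristic is 4 − 6 + 4 = 2, which agrees with 1 − 0 + 1 = 2.
(K is a triangulation of the 2-sphere S^2.)

H_0 = Z,  H_1 = 0,  H_2 = Z.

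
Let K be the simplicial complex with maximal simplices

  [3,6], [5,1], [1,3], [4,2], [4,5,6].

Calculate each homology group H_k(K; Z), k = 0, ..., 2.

Take the total order 1 < 2 < 3 < 4 < 5 < 6 on the vertex set. Then K (dimension 2) consists of the simplices:

  0-simplices (6): [1], [2], [3], [4], [5], [6]
  1-simplices (7): [1,3], [1,5], [2,4], [3,6], [4,5], [4,6], [5,6]
  2-simplices (1): [4,5,6]

so the chain groups are C_0 ≅ Z^6, C_1 ≅ Z^7, C_2 ≅ Z^1.

∂_1: C_1 → C_0 is given by ∂[p,q] = [q] − [p]. For instance
  ∂[5,6] = [6] − [5].
This gives a 6×7 integer matrix of rank 5; reducing to Smith normal form yields diagonal entries (1,1,1,1,1).

Boundary ∂_2: C_2 → C_1 acts by ∂[p,q,r] = [q,r] − [p,r] + [p,q]. For instance
  ∂[4,5,6] = [5,6] − [4,6] + [4,5].
As a 7×1 matrix over Z this has rank 1, with invariant factors (1).

Reading off H_k = ker ∂_k / im ∂_{k+1}:

  H_0: rank C_0 − rank ∂_1 = 6 − 5 = 1, and the invariant factors of ∂_1 are all 1, so H_0 ≅ Z.
  H_1: rank ker ∂_1 − rank ∂_2 = (7 − 5) − 1 = 1, and the invariant factors of ∂_2 are all 1, so H_1 ≅ Z.
  H_2: rank ker ∂_2 − rank ∂_3 = (1 − 1) − 0 = 0, and there is no ∂_3, so H_2 ≅ 0.

As a check, the Euler characteristic is 6 − 7 + 1 = 0, which agrees with 1 − 1 + 0 = 0.

H_0 = Z,  H_1 = Z,  H_2 = 0.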